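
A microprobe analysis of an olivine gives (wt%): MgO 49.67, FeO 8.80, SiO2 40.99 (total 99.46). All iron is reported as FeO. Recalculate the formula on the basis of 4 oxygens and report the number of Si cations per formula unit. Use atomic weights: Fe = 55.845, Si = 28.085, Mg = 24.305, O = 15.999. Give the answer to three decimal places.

1.004 Si apfu

49.67 wt% MgO ÷ 40.304 g/mol = 1.23238 mol, giving 1.23238 Mg and 1.23238 O.
8.80 wt% FeO ÷ 71.844 g/mol = 0.12249 mol, giving 0.12249 Fe and 0.12249 O.
40.99 wt% SiO2 ÷ 60.083 g/mol = 0.68222 mol, giving 0.68222 Si and 1.36444 O.
Oxygen sums to 2.71931; scaling by 4/2.71931 = 1.47096 puts the formula on 4 O.
Si: 0.68222 × 1.47096 = 1.004 atoms per formula unit.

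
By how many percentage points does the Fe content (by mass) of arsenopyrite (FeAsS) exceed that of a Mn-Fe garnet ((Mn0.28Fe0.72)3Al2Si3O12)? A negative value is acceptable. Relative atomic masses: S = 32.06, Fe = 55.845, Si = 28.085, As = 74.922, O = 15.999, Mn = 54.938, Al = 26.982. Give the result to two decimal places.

M(FeAsS) = 162.827 g/mol, so wt% Fe = 55.845/162.827 × 100 = 34.30%.
M((Mn0.28Fe0.72)3Al2Si3O12) = 496.980 g/mol, so wt% Fe = 120.625/496.980 × 100 = 24.27%.
34.30 − 24.27 = 10.03 pp.

10.03 percentage points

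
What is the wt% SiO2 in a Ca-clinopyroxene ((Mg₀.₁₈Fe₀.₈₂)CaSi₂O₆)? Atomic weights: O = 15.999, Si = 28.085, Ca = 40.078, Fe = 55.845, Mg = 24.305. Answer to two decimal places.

49.57 wt%

M((Mg₀.₁₈Fe₀.₈₂)CaSi₂O₆) = 242.410 g/mol; M(SiO2) = 60.083 g/mol.
Moles SiO2 per formula unit = 2 Si ÷ 1 = 2.0000.
SiO2 fraction = (2.0000 × 60.083) / 242.410 = 120.166/242.410 = 0.4957.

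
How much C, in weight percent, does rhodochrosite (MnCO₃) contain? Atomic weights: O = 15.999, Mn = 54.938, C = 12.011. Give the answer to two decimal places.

Formula mass = 1·54.938 + 1·12.011 + 3·15.999 = 114.946 g/mol, of which 12.011 g is C.
So C makes up 12.011/114.946 = 0.1045 of the mass, i.e. 10.45%.

10.45 weight percent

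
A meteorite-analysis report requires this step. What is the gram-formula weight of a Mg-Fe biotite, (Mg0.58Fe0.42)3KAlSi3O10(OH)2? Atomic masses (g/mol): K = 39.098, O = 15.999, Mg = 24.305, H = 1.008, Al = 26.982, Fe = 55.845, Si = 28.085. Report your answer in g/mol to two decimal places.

456.99 g/mol

Mg: 1.74 × 24.305 = 42.2907
Fe: 1.26 × 55.845 = 70.3647
K: 1 × 39.098 = 39.0980
Al: 1 × 26.982 = 26.9820
Si: 3 × 28.085 = 84.2550
O: 12 × 15.999 = 191.9880
H: 2 × 1.008 = 2.0160
Summing the contributions gives the formula mass.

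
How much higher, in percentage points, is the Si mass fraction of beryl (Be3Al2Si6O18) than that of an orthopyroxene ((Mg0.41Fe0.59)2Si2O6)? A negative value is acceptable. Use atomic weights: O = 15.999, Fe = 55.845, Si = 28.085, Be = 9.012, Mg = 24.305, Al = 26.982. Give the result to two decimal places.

7.75 percentage points

Si in Be3Al2Si6O18: molar mass 537.492 g/mol; 6×28.085 = 168.510 g → 31.35 wt%.
Si in (Mg0.41Fe0.59)2Si2O6: molar mass 237.991 g/mol; 2×28.085 = 56.170 g → 23.60 wt%.
Difference = 31.35 − 23.60 = 7.75 percentage points.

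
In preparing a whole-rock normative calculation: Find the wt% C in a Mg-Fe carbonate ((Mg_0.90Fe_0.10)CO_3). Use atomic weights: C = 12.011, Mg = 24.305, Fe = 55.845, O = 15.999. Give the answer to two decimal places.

13.73 mass %

Formula mass = 0.90·24.305 + 0.10·55.845 + 1·12.011 + 3·15.999 = 87.467 g/mol, of which 12.011 g is C.
So C makes up 12.011/87.467 = 0.1373 of the mass, i.e. 13.73%.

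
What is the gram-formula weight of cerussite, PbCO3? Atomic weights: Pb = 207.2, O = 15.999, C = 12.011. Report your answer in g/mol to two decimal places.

The formula mass is the sum 1(207.2) + 1(12.011) + 3(15.999).

267.21 g/mol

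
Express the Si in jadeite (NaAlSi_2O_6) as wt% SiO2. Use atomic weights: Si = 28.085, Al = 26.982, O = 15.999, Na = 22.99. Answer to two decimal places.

Molar mass of NaAlSi_2O_6 = 1*22.99 + 1*26.982 + 2*28.085 + 6*15.999 = 202.136 g/mol.
Each formula unit contains 2 Si, equivalent to 2/1 = 2.0000 mol SiO2.
M(SiO2) = 1×28.085 + 2×15.999 = 60.083 g/mol.
Mass of SiO2 per formula unit = 2.0000 × 60.083 = 120.166 g.
SiO2 wt% = 120.166 / 202.136 × 100 = 59.45%.

59.45 wt%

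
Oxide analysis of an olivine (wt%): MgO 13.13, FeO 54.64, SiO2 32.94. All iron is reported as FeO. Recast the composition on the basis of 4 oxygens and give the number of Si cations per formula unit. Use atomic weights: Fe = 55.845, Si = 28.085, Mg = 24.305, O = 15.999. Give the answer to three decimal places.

MgO: 13.13/40.304 = 0.32577 mol → 0.32577 mol Mg, 0.32577 mol O.
FeO: 54.64/71.844 = 0.76054 mol → 0.76054 mol Fe, 0.76054 mol O.
SiO2: 32.94/60.083 = 0.54824 mol → 0.54824 mol Si, 1.09648 mol O.
Total oxygen = 2.18279 mol. Normalization factor = 4/2.18279 = 1.83252.
Si per 4 O = 0.54824 × 1.83252 = 1.005.

1.005 Si apfu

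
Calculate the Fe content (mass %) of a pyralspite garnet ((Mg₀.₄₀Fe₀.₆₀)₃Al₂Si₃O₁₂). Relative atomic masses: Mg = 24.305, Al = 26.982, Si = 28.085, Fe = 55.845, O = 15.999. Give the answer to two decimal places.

21.86 mass %

Molar mass of (Mg₀.₄₀Fe₀.₆₀)₃Al₂Si₃O₁₂: 1.20*24.305 + 1.80*55.845 + 2*26.982 + 3*28.085 + 12*15.999 = 459.894 g/mol.
Mass of Fe per formula unit: 1.80 × 55.845 = 100.521 g.
Weight fraction Fe = 100.521 / 459.894 = 0.2186.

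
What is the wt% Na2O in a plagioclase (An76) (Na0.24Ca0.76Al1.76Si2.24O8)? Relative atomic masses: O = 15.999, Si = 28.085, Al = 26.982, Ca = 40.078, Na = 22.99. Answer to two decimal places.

Molar mass of Na0.24Ca0.76Al1.76Si2.24O8 = 0.24·22.99 + 0.76·40.078 + 1.76·26.982 + 2.24·28.085 + 8·15.999 = 274.368 g/mol.
Each formula unit contains 0.24 Na, equivalent to 0.24/2 = 0.1200 mol Na2O.
M(Na2O) = 2×22.99 + 1×15.999 = 61.979 g/mol.
Mass of Na2O per formula unit = 0.1200 × 61.979 = 7.437 g.
Na2O wt% = 7.437 / 274.368 × 100 = 2.71%.

2.71 wt%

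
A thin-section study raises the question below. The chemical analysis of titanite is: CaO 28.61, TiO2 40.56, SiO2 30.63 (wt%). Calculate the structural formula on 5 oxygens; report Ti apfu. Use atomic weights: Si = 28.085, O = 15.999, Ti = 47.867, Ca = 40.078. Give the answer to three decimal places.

CaO (M=56.077): mol = 0.51019; Ca = 0.51019, O = 0.51019.
TiO2 (M=79.865): mol = 0.50786; Ti = 0.50786, O = 1.01572.
SiO2 (M=60.083): mol = 0.50979; Si = 0.50979, O = 1.01958.
ΣO = 2.54549; factor = 5/ΣO = 1.96426.
Ti apfu = 0.50786 × 1.96426 = 0.998.

0.998 Ti apfu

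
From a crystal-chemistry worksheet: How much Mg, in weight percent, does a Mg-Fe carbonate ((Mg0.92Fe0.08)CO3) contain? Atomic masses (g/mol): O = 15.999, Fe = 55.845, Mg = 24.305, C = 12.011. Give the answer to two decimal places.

Formula mass = 0.92·24.305 + 0.08·55.845 + 1·12.011 + 3·15.999 = 86.836 g/mol, of which 22.361 g is Mg.
So Mg makes up 22.361/86.836 = 0.2575 of the mass, i.e. 25.75%.

25.75 weight percent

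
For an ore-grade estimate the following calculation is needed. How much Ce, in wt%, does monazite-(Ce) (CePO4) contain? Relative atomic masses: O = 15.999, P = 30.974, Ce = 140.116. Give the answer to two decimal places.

59.60 wt%

Molar mass of CePO4: 1*140.116 + 1*30.974 + 4*15.999 = 235.086 g/mol.
Mass of Ce per formula unit: 1 × 140.116 = 140.116 g.
Weight fraction Ce = 140.116 / 235.086 = 0.5960.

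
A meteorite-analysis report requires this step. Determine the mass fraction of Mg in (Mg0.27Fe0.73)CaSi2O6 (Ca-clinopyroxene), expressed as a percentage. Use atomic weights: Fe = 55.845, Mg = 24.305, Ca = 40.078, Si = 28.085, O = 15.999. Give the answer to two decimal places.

Formula mass = 0.27·24.305 + 0.73·55.845 + 1·40.078 + 2·28.085 + 6·15.999 = 239.571 g/mol, of which 6.562 g is Mg.
So Mg makes up 6.562/239.571 = 0.0274 of the mass, i.e. 2.74%.

2.74 wt%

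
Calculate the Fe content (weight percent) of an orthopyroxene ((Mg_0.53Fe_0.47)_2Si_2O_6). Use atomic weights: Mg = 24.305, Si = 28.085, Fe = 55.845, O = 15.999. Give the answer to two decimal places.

22.78 weight percent

Formula mass = 1.06*24.305 + 0.94*55.845 + 2*28.085 + 6*15.999 = 230.422 g/mol, of which 52.494 g is Fe.
So Fe makes up 52.494/230.422 = 0.2278 of the mass, i.e. 22.78%.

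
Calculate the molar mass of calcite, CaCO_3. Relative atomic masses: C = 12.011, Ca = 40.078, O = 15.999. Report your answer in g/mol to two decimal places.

100.09 g/mol

M = 1*40.078 + 1*12.011 + 3*15.999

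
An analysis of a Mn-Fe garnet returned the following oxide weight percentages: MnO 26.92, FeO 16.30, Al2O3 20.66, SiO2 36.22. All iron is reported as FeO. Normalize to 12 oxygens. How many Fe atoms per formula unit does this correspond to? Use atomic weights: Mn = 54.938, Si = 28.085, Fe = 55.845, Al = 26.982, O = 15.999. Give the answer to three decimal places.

1.125 Fe apfu

26.92 wt% MnO ÷ 70.937 g/mol = 0.37949 mol, giving 0.37949 Mn and 0.37949 O.
16.30 wt% FeO ÷ 71.844 g/mol = 0.22688 mol, giving 0.22688 Fe and 0.22688 O.
20.66 wt% Al2O3 ÷ 101.961 g/mol = 0.20263 mol, giving 0.40526 Al and 0.60789 O.
36.22 wt% SiO2 ÷ 60.083 g/mol = 0.60283 mol, giving 0.60283 Si and 1.20566 O.
Oxygen sums to 2.41992; scaling by 12/2.41992 = 4.95884 puts the formula on 12 O.
Fe: 0.22688 × 4.95884 = 1.125 atoms per formula unit.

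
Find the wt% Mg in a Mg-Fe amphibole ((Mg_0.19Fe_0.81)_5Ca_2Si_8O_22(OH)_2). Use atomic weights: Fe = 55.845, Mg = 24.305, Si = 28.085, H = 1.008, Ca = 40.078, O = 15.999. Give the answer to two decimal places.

Molar mass of (Mg_0.19Fe_0.81)_5Ca_2Si_8O_22(OH)_2: 0.95*24.305 + 4.05*55.845 + 2*40.078 + 8*28.085 + 24*15.999 + 2*1.008 = 940.090 g/mol.
Mass of Mg per formula unit: 0.95 × 24.305 = 23.090 g.
Weight fraction Mg = 23.090 / 940.090 = 0.0246.

2.46 mass %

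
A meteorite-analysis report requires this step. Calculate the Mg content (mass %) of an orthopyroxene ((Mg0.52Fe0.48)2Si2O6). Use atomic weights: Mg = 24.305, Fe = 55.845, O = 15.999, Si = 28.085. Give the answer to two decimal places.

10.94 mass %

M((Mg0.52Fe0.48)2Si2O6) = 231.052 g/mol.
Mg contributes 1.04 × 24.305 = 25.277 g per mole.
25.277/231.052 = 0.1094 → 10.94%.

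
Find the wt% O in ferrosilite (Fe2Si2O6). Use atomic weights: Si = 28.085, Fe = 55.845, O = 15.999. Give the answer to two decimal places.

M(Fe2Si2O6) = 263.854 g/mol.
O contributes 6 × 15.999 = 95.994 g per mole.
95.994/263.854 = 0.3638 → 36.38%.

36.38 wt%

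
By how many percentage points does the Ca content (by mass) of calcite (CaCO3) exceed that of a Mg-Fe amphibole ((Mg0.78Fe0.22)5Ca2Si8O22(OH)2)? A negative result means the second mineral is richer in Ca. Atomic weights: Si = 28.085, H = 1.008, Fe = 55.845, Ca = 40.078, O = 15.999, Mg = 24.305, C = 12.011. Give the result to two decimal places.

30.58 percentage points

Ca in CaCO3: molar mass 100.086 g/mol; 1×40.078 = 40.078 g → 40.04 wt%.
Ca in (Mg0.78Fe0.22)5Ca2Si8O22(OH)2: molar mass 847.047 g/mol; 2×40.078 = 80.156 g → 9.46 wt%.
Difference = 40.04 − 9.46 = 30.58 percentage points.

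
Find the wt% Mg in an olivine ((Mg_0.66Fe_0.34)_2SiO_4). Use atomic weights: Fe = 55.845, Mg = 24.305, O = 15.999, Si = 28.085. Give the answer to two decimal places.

Molar mass of (Mg_0.66Fe_0.34)_2SiO_4: 1.32×24.305 + 0.68×55.845 + 1×28.085 + 4×15.999 = 162.138 g/mol.
Mass of Mg per formula unit: 1.32 × 24.305 = 32.083 g.
Weight fraction Mg = 32.083 / 162.138 = 0.1979.

19.79 weight percent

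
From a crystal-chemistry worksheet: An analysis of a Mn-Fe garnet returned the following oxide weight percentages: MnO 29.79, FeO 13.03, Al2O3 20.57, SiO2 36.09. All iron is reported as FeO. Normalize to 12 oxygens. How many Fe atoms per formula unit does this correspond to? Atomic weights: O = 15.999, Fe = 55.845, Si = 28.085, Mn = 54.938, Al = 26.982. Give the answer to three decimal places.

0.904 Fe apfu

MnO (M=70.937): mol = 0.41995; Mn = 0.41995, O = 0.41995.
FeO (M=71.844): mol = 0.18137; Fe = 0.18137, O = 0.18137.
Al2O3 (M=101.961): mol = 0.20174; Al = 0.40348, O = 0.60522.
SiO2 (M=60.083): mol = 0.60067; Si = 0.60067, O = 1.20134.
ΣO = 2.40788; factor = 12/ΣO = 4.98364.
Fe apfu = 0.18137 × 4.98364 = 0.904.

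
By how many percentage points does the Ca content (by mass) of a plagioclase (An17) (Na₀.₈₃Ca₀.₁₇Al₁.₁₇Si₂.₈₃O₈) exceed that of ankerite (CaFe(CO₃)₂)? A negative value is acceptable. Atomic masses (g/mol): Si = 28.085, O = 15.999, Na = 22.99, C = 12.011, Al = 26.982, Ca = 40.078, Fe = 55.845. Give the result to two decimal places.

Ca in Na₀.₈₃Ca₀.₁₇Al₁.₁₇Si₂.₈₃O₈: molar mass 264.936 g/mol; 0.17×40.078 = 6.813 g → 2.57 wt%.
Ca in CaFe(CO₃)₂: molar mass 215.939 g/mol; 1×40.078 = 40.078 g → 18.56 wt%.
Difference = 2.57 − 18.56 = -15.99 percentage points.

-15.99 percentage points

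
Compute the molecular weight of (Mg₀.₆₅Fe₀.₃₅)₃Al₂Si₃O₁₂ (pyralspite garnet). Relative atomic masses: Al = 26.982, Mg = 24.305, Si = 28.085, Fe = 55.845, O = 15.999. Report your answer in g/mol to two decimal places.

436.24 g/mol

M = 1.95·24.305 + 1.05·55.845 + 2·26.982 + 3·28.085 + 12·15.999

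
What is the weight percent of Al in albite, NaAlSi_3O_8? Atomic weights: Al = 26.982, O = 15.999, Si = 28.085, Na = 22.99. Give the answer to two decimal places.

Molar mass of NaAlSi_3O_8: 1*22.99 + 1*26.982 + 3*28.085 + 8*15.999 = 262.219 g/mol.
Mass of Al per formula unit: 1 × 26.982 = 26.982 g.
Weight fraction Al = 26.982 / 262.219 = 0.1029.

10.29 wt%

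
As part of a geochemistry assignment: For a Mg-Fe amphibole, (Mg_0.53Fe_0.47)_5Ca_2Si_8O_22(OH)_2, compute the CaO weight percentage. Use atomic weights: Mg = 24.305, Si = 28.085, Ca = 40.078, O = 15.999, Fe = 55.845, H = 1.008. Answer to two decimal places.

12.65 wt%

Molar mass of (Mg_0.53Fe_0.47)_5Ca_2Si_8O_22(OH)_2 = 2.65·24.305 + 2.35·55.845 + 2·40.078 + 8·28.085 + 24·15.999 + 2·1.008 = 886.472 g/mol.
Each formula unit contains 2 Ca, equivalent to 2/1 = 2.0000 mol CaO.
M(CaO) = 1×40.078 + 1×15.999 = 56.077 g/mol.
Mass of CaO per formula unit = 2.0000 × 56.077 = 112.154 g.
CaO wt% = 112.154 / 886.472 × 100 = 12.65%.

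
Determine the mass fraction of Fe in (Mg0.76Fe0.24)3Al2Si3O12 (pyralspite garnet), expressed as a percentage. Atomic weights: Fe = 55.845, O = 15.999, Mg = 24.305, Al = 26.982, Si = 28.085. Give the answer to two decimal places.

M((Mg0.76Fe0.24)3Al2Si3O12) = 425.831 g/mol.
Fe contributes 0.72 × 55.845 = 40.208 g per mole.
40.208/425.831 = 0.0944 → 9.44%.

9.44 mass %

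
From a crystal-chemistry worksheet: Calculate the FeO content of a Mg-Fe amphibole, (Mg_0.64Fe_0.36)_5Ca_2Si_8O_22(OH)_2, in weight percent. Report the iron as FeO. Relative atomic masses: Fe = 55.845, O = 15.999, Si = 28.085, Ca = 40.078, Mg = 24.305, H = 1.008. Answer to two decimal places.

Molar mass of (Mg_0.64Fe_0.36)_5Ca_2Si_8O_22(OH)_2 = 3.20*24.305 + 1.80*55.845 + 2*40.078 + 8*28.085 + 24*15.999 + 2*1.008 = 869.125 g/mol.
Each formula unit contains 1.80 Fe, equivalent to 1.80/1 = 1.8000 mol FeO.
M(FeO) = 1×55.845 + 1×15.999 = 71.844 g/mol.
Mass of FeO per formula unit = 1.8000 × 71.844 = 129.319 g.
FeO wt% = 129.319 / 869.125 × 100 = 14.88%.

14.88 wt%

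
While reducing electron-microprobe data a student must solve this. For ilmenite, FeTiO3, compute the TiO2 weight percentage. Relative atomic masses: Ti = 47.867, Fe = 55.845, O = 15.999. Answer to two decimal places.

Formula mass = 151.709 g/mol.
1 Ti → 1.0000 mol TiO2 per formula unit; M(TiO2) = 79.865, so TiO2 mass = 79.865 g.
79.865/151.709 × 100 = 52.64 wt%.

52.64 wt%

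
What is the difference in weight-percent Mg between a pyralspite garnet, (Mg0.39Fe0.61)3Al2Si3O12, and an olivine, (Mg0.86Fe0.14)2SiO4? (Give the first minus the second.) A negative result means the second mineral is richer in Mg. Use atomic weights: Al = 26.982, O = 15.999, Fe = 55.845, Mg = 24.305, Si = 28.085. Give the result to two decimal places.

-21.79 percentage points

First mineral: 28.437 g Mg in 460.840 g formula = 6.17 wt% Mg.
Second mineral: 41.805 g Mg in 149.522 g formula = 27.96 wt% Mg.
6.17% − 27.96% gives a difference of -21.79 percentage points.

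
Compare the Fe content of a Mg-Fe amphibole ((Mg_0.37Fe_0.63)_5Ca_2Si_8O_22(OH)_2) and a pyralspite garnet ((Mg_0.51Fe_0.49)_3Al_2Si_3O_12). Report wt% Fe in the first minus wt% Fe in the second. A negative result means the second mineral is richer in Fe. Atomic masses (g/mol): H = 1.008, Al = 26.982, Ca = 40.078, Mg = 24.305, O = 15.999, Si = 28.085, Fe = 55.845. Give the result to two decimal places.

1.03 percentage points

Fe in (Mg_0.37Fe_0.63)_5Ca_2Si_8O_22(OH)_2: molar mass 911.704 g/mol; 3.15×55.845 = 175.912 g → 19.29 wt%.
Fe in (Mg_0.51Fe_0.49)_3Al_2Si_3O_12: molar mass 449.486 g/mol; 1.47×55.845 = 82.092 g → 18.26 wt%.
Difference = 19.29 − 18.26 = 1.03 percentage points.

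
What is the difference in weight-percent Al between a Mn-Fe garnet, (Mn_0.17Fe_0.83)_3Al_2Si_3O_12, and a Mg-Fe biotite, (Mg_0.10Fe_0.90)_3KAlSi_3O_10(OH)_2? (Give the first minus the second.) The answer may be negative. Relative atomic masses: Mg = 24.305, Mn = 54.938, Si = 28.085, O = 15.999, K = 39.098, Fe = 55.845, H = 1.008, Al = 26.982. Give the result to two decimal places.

Al in (Mn_0.17Fe_0.83)_3Al_2Si_3O_12: molar mass 497.279 g/mol; 2×26.982 = 53.964 g → 10.85 wt%.
Al in (Mg_0.10Fe_0.90)_3KAlSi_3O_10(OH)_2: molar mass 502.412 g/mol; 1×26.982 = 26.982 g → 5.37 wt%.
Difference = 10.85 − 5.37 = 5.48 percentage points.

5.48 percentage points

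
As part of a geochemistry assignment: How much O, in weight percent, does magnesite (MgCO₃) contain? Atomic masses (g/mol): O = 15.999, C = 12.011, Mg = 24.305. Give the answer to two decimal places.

Molar mass of MgCO₃: 1*24.305 + 1*12.011 + 3*15.999 = 84.313 g/mol.
Mass of O per formula unit: 3 × 15.999 = 47.997 g.
Weight fraction O = 47.997 / 84.313 = 0.5693.

56.93 weight percent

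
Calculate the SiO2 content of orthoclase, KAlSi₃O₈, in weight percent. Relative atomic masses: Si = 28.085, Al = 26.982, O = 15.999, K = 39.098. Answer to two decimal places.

64.76 wt%

Molar mass of KAlSi₃O₈ = 1·39.098 + 1·26.982 + 3·28.085 + 8·15.999 = 278.327 g/mol.
Each formula unit contains 3 Si, equivalent to 3/1 = 3.0000 mol SiO2.
M(SiO2) = 1×28.085 + 2×15.999 = 60.083 g/mol.
Mass of SiO2 per formula unit = 3.0000 × 60.083 = 180.249 g.
SiO2 wt% = 180.249 / 278.327 × 100 = 64.76%.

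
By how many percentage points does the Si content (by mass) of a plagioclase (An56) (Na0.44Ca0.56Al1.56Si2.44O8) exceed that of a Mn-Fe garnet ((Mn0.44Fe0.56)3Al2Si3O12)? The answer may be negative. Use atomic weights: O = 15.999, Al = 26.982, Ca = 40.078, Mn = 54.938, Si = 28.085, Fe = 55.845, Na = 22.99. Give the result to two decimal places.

First mineral: 68.527 g Si in 271.171 g formula = 25.27 wt% Si.
Second mineral: 84.255 g Si in 496.545 g formula = 16.97 wt% Si.
25.27% − 16.97% gives a difference of 8.30 percentage points.

8.30 percentage points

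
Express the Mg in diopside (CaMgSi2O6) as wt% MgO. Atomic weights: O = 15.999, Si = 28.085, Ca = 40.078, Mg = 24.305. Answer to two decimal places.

18.61 wt%

Formula mass = 216.547 g/mol.
1 Mg → 1.0000 mol MgO per formula unit; M(MgO) = 40.304, so MgO mass = 40.304 g.
40.304/216.547 × 100 = 18.61 wt%.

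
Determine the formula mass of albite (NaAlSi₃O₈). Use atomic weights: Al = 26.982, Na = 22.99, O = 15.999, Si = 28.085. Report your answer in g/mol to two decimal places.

Na: 1 × 22.99 = 22.9900
Al: 1 × 26.982 = 26.9820
Si: 3 × 28.085 = 84.2550
O: 8 × 15.999 = 127.9920
Summing the contributions gives the formula mass.

262.22 g/mol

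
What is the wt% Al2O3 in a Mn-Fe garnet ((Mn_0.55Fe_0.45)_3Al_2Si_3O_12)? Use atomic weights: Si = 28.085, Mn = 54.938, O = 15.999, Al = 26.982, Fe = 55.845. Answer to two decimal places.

M((Mn_0.55Fe_0.45)_3Al_2Si_3O_12) = 496.245 g/mol; M(Al2O3) = 101.961 g/mol.
Moles Al2O3 per formula unit = 2 Al ÷ 2 = 1.0000.
Al2O3 fraction = (1.0000 × 101.961) / 496.245 = 101.961/496.245 = 0.2055.

20.55 wt%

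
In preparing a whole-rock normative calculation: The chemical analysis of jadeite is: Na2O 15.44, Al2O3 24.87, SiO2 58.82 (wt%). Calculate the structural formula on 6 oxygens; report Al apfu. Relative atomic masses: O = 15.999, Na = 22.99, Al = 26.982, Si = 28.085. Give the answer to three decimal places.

0.996 Al apfu

15.44 wt% Na2O ÷ 61.979 g/mol = 0.24912 mol, giving 0.49824 Na and 0.24912 O.
24.87 wt% Al2O3 ÷ 101.961 g/mol = 0.24392 mol, giving 0.48784 Al and 0.73176 O.
58.82 wt% SiO2 ÷ 60.083 g/mol = 0.97898 mol, giving 0.97898 Si and 1.95796 O.
Oxygen sums to 2.93884; scaling by 6/2.93884 = 2.04162 puts the formula on 6 O.
Al: 0.48784 × 2.04162 = 0.996 atoms per formula unit.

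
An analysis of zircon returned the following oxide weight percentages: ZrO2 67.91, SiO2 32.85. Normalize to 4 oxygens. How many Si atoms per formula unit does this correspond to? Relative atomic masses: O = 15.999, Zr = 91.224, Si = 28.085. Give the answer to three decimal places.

67.91 wt% ZrO2 ÷ 123.222 g/mol = 0.55112 mol, giving 0.55112 Zr and 1.10224 O.
32.85 wt% SiO2 ÷ 60.083 g/mol = 0.54674 mol, giving 0.54674 Si and 1.09348 O.
Oxygen sums to 2.19572; scaling by 4/2.19572 = 1.82173 puts the formula on 4 O.
Si: 0.54674 × 1.82173 = 0.996 atoms per formula unit.

0.996 Si apfu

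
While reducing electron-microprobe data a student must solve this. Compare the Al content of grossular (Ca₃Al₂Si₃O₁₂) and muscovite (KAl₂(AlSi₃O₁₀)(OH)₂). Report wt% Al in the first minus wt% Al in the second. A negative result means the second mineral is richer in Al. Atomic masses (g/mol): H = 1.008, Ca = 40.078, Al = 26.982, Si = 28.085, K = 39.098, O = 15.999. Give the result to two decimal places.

-8.34 percentage points

M(Ca₃Al₂Si₃O₁₂) = 450.441 g/mol, so wt% Al = 53.964/450.441 × 100 = 11.98%.
M(KAl₂(AlSi₃O₁₀)(OH)₂) = 398.303 g/mol, so wt% Al = 80.946/398.303 × 100 = 20.32%.
11.98 − 20.32 = -8.34 pp.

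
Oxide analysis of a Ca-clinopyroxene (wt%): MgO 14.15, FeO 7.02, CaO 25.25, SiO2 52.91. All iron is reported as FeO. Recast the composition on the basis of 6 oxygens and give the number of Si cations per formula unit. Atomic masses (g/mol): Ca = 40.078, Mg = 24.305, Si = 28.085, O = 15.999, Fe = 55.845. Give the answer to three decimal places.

MgO (M=40.304): mol = 0.35108; Mg = 0.35108, O = 0.35108.
FeO (M=71.844): mol = 0.09771; Fe = 0.09771, O = 0.09771.
CaO (M=56.077): mol = 0.45027; Ca = 0.45027, O = 0.45027.
SiO2 (M=60.083): mol = 0.88062; Si = 0.88062, O = 1.76124.
ΣO = 2.66030; factor = 6/ΣO = 2.25538.
Si apfu = 0.88062 × 2.25538 = 1.986.

1.986 Si apfu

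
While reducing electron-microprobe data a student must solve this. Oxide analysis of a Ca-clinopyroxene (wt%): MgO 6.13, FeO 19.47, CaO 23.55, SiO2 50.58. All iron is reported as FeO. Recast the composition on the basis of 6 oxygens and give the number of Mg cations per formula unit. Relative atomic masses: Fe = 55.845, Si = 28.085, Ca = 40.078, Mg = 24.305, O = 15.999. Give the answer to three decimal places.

0.361 Mg apfu

6.13 wt% MgO ÷ 40.304 g/mol = 0.15209 mol, giving 0.15209 Mg and 0.15209 O.
19.47 wt% FeO ÷ 71.844 g/mol = 0.27100 mol, giving 0.27100 Fe and 0.27100 O.
23.55 wt% CaO ÷ 56.077 g/mol = 0.41996 mol, giving 0.41996 Ca and 0.41996 O.
50.58 wt% SiO2 ÷ 60.083 g/mol = 0.84184 mol, giving 0.84184 Si and 1.68368 O.
Oxygen sums to 2.52673; scaling by 6/2.52673 = 2.37461 puts the formula on 6 O.
Mg: 0.15209 × 2.37461 = 0.361 atoms per formula unit.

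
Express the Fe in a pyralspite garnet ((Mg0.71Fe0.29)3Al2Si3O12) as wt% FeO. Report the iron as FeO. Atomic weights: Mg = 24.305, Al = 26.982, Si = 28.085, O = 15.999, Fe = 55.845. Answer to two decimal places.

M((Mg0.71Fe0.29)3Al2Si3O12) = 430.562 g/mol; M(FeO) = 71.844 g/mol.
Moles FeO per formula unit = 0.87 Fe ÷ 1 = 0.8700.
FeO fraction = (0.8700 × 71.844) / 430.562 = 62.504/430.562 = 0.1452.

14.52 wt%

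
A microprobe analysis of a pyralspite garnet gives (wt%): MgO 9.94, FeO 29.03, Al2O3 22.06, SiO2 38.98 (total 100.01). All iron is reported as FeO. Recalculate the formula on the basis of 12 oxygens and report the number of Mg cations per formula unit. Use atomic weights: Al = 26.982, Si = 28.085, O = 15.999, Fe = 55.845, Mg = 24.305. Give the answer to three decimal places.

1.139 Mg apfu

9.94 wt% MgO ÷ 40.304 g/mol = 0.24663 mol, giving 0.24663 Mg and 0.24663 O.
29.03 wt% FeO ÷ 71.844 g/mol = 0.40407 mol, giving 0.40407 Fe and 0.40407 O.
22.06 wt% Al2O3 ÷ 101.961 g/mol = 0.21636 mol, giving 0.43272 Al and 0.64908 O.
38.98 wt% SiO2 ÷ 60.083 g/mol = 0.64877 mol, giving 0.64877 Si and 1.29754 O.
Oxygen sums to 2.59732; scaling by 12/2.59732 = 4.62015 puts the formula on 12 O.
Mg: 0.24663 × 4.62015 = 1.139 atoms per formula unit.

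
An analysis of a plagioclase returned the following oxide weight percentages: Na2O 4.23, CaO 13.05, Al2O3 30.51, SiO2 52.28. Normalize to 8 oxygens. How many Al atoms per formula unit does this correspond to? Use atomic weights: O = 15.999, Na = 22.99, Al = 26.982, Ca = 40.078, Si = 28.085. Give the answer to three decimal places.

4.23 wt% Na2O ÷ 61.979 g/mol = 0.06825 mol, giving 0.13650 Na and 0.06825 O.
13.05 wt% CaO ÷ 56.077 g/mol = 0.23272 mol, giving 0.23272 Ca and 0.23272 O.
30.51 wt% Al2O3 ÷ 101.961 g/mol = 0.29923 mol, giving 0.59846 Al and 0.89769 O.
52.28 wt% SiO2 ÷ 60.083 g/mol = 0.87013 mol, giving 0.87013 Si and 1.74026 O.
Oxygen sums to 2.93892; scaling by 8/2.93892 = 2.72209 puts the formula on 8 O.
Al: 0.59846 × 2.72209 = 1.629 atoms per formula unit.

1.629 Al apfu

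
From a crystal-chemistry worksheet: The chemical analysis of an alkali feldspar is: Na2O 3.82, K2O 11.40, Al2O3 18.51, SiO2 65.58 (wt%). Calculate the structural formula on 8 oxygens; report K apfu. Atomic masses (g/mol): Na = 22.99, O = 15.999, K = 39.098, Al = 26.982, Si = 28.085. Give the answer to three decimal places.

Na2O (M=61.979): mol = 0.06163; Na = 0.12326, O = 0.06163.
K2O (M=94.195): mol = 0.12103; K = 0.24206, O = 0.12103.
Al2O3 (M=101.961): mol = 0.18154; Al = 0.36308, O = 0.54462.
SiO2 (M=60.083): mol = 1.09149; Si = 1.09149, O = 2.18298.
ΣO = 2.91026; factor = 8/ΣO = 2.74890.
K apfu = 0.24206 × 2.74890 = 0.665.

0.665 K apfu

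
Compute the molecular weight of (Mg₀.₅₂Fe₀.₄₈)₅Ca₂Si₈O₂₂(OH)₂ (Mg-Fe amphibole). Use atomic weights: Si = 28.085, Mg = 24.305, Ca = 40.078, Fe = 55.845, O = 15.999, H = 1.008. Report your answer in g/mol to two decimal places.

888.05 g/mol

The formula mass is the sum 2.60×24.305 + 2.40×55.845 + 2×40.078 + 8×28.085 + 24×15.999 + 2×1.008.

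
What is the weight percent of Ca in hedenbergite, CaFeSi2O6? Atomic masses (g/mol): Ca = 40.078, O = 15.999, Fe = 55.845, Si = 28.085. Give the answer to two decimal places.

16.15 wt%

Molar mass of CaFeSi2O6: 1*40.078 + 1*55.845 + 2*28.085 + 6*15.999 = 248.087 g/mol.
Mass of Ca per formula unit: 1 × 40.078 = 40.078 g.
Weight fraction Ca = 40.078 / 248.087 = 0.1615.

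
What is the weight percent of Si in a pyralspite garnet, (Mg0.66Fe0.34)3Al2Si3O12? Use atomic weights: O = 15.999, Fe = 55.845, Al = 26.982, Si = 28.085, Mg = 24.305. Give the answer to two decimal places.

19.36 mass %

M((Mg0.66Fe0.34)3Al2Si3O12) = 435.293 g/mol.
Si contributes 3 × 28.085 = 84.255 g per mole.
84.255/435.293 = 0.1936 → 19.36%.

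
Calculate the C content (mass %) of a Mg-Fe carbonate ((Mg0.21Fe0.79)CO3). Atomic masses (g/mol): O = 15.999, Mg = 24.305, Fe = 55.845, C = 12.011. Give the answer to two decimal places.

Formula mass = 0.21·24.305 + 0.79·55.845 + 1·12.011 + 3·15.999 = 109.230 g/mol, of which 12.011 g is C.
So C makes up 12.011/109.230 = 0.1100 of the mass, i.e. 11.00%.

11.00 mass %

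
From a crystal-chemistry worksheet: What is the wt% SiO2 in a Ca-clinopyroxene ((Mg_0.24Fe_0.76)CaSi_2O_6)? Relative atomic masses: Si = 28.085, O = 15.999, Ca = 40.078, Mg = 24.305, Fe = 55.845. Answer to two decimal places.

Molar mass of (Mg_0.24Fe_0.76)CaSi_2O_6 = 0.24×24.305 + 0.76×55.845 + 1×40.078 + 2×28.085 + 6×15.999 = 240.517 g/mol.
Each formula unit contains 2 Si, equivalent to 2/1 = 2.0000 mol SiO2.
M(SiO2) = 1×28.085 + 2×15.999 = 60.083 g/mol.
Mass of SiO2 per formula unit = 2.0000 × 60.083 = 120.166 g.
SiO2 wt% = 120.166 / 240.517 × 100 = 49.96%.

49.96 wt%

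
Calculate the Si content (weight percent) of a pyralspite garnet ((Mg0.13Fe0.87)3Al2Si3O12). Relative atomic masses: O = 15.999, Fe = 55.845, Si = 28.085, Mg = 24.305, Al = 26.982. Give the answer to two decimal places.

17.36 weight percent

Molar mass of (Mg0.13Fe0.87)3Al2Si3O12: 0.39×24.305 + 2.61×55.845 + 2×26.982 + 3×28.085 + 12×15.999 = 485.441 g/mol.
Mass of Si per formula unit: 3 × 28.085 = 84.255 g.
Weight fraction Si = 84.255 / 485.441 = 0.1736.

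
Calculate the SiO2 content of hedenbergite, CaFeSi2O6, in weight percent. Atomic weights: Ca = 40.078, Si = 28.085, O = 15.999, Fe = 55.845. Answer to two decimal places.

Formula mass = 248.087 g/mol.
2 Si → 2.0000 mol SiO2 per formula unit; M(SiO2) = 60.083, so SiO2 mass = 120.166 g.
120.166/248.087 × 100 = 48.44 wt%.

48.44 wt%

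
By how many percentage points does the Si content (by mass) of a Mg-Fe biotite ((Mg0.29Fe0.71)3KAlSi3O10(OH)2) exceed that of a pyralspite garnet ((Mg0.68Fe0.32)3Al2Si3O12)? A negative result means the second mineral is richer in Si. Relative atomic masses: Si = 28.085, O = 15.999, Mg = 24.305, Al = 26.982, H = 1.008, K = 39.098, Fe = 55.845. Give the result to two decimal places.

First mineral: 84.255 g Si in 484.434 g formula = 17.39 wt% Si.
Second mineral: 84.255 g Si in 433.400 g formula = 19.44 wt% Si.
17.39% − 19.44% gives a difference of -2.05 percentage points.

-2.05 percentage points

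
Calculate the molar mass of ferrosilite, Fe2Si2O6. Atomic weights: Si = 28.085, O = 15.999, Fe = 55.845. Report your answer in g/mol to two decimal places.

263.85 g/mol

M = 2×55.845 + 2×28.085 + 6×15.999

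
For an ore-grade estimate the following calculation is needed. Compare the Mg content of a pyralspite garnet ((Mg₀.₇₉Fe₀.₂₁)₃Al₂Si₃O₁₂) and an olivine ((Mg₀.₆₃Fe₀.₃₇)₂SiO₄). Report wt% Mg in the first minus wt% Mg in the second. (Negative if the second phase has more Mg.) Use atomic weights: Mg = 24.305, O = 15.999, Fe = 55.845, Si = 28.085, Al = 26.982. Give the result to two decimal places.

-5.05 percentage points

First mineral: 57.603 g Mg in 422.992 g formula = 13.62 wt% Mg.
Second mineral: 30.624 g Mg in 164.031 g formula = 18.67 wt% Mg.
13.62% − 18.67% gives a difference of -5.05 percentage points.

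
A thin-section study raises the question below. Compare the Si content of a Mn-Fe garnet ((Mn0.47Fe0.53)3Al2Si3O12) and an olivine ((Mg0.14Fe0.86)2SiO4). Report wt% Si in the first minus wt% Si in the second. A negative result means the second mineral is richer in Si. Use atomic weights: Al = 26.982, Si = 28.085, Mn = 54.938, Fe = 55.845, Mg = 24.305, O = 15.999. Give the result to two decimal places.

Si in (Mn0.47Fe0.53)3Al2Si3O12: molar mass 496.463 g/mol; 3×28.085 = 84.255 g → 16.97 wt%.
Si in (Mg0.14Fe0.86)2SiO4: molar mass 194.940 g/mol; 1×28.085 = 28.085 g → 14.41 wt%.
Difference = 16.97 − 14.41 = 2.56 percentage points.

2.56 percentage points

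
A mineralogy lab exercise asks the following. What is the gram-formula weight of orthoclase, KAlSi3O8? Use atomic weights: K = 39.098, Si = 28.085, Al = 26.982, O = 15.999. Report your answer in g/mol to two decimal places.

278.33 g/mol

The formula mass is the sum 1×39.098 + 1×26.982 + 3×28.085 + 8×15.999.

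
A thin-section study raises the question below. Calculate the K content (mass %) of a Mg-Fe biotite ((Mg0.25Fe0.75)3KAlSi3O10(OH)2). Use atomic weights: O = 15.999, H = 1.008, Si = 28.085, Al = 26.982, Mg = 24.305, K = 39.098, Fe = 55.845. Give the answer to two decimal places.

8.01 mass %

M((Mg0.25Fe0.75)3KAlSi3O10(OH)2) = 488.219 g/mol.
K contributes 1 × 39.098 = 39.098 g per mole.
39.098/488.219 = 0.0801 → 8.01%.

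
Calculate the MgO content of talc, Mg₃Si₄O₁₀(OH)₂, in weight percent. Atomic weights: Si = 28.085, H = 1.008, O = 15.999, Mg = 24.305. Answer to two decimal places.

31.88 wt%

Formula mass = 379.259 g/mol.
3 Mg → 3.0000 mol MgO per formula unit; M(MgO) = 40.304, so MgO mass = 120.912 g.
120.912/379.259 × 100 = 31.88 wt%.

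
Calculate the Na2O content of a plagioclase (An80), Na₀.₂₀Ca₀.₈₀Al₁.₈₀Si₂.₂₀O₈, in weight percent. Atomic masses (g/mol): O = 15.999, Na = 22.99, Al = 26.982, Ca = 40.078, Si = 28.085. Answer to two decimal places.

Formula mass = 275.007 g/mol.
0.20 Na → 0.1000 mol Na2O per formula unit; M(Na2O) = 61.979, so Na2O mass = 6.198 g.
6.198/275.007 × 100 = 2.25 wt%.

2.25 wt%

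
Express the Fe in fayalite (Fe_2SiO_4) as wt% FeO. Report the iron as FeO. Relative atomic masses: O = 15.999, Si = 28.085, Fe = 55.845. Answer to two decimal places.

Formula mass = 203.771 g/mol.
2 Fe → 2.0000 mol FeO per formula unit; M(FeO) = 71.844, so FeO mass = 143.688 g.
143.688/203.771 × 100 = 70.51 wt%.

70.51 wt%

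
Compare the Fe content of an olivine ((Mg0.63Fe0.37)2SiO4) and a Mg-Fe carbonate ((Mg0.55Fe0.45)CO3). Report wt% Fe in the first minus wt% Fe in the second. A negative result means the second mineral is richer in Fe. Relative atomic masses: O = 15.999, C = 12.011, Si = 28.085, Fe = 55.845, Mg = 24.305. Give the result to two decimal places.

-0.32 percentage points

Fe in (Mg0.63Fe0.37)2SiO4: molar mass 164.031 g/mol; 0.74×55.845 = 41.325 g → 25.19 wt%.
Fe in (Mg0.55Fe0.45)CO3: molar mass 98.506 g/mol; 0.45×55.845 = 25.130 g → 25.51 wt%.
Difference = 25.19 − 25.51 = -0.32 percentage points.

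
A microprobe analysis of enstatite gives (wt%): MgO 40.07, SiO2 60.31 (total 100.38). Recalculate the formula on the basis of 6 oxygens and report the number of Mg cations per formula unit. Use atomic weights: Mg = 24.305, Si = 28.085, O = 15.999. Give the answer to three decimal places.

MgO (M=40.304): mol = 0.99419; Mg = 0.99419, O = 0.99419.
SiO2 (M=60.083): mol = 1.00378; Si = 1.00378, O = 2.00756.
ΣO = 3.00175; factor = 6/ΣO = 1.99883.
Mg apfu = 0.99419 × 1.99883 = 1.987.

1.987 Mg apfu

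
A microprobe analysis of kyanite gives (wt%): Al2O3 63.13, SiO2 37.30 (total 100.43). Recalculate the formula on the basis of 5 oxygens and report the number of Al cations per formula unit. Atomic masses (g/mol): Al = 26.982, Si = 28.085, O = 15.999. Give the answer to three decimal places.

1.998 Al apfu

Al2O3: 63.13/101.961 = 0.61916 mol → 1.23832 mol Al, 1.85748 mol O.
SiO2: 37.30/60.083 = 0.62081 mol → 0.62081 mol Si, 1.24162 mol O.
Total oxygen = 3.09910 mol. Normalization factor = 5/3.09910 = 1.61337.
Al per 5 O = 1.23832 × 1.61337 = 1.998.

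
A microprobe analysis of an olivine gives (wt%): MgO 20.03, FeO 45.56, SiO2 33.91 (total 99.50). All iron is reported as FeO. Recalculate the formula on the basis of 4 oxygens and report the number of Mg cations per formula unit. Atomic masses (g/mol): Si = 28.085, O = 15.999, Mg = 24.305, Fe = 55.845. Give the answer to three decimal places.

0.880 Mg apfu

20.03 wt% MgO ÷ 40.304 g/mol = 0.49697 mol, giving 0.49697 Mg and 0.49697 O.
45.56 wt% FeO ÷ 71.844 g/mol = 0.63415 mol, giving 0.63415 Fe and 0.63415 O.
33.91 wt% SiO2 ÷ 60.083 g/mol = 0.56439 mol, giving 0.56439 Si and 1.12878 O.
Oxygen sums to 2.25990; scaling by 4/2.25990 = 1.76999 puts the formula on 4 O.
Mg: 0.49697 × 1.76999 = 0.880 atoms per formula unit.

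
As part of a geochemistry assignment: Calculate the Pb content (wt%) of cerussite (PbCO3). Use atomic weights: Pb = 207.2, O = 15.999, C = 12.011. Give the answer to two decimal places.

77.54 wt%

Molar mass of PbCO3: 1·207.2 + 1·12.011 + 3·15.999 = 267.208 g/mol.
Mass of Pb per formula unit: 1 × 207.2 = 207.200 g.
Weight fraction Pb = 207.200 / 267.208 = 0.7754.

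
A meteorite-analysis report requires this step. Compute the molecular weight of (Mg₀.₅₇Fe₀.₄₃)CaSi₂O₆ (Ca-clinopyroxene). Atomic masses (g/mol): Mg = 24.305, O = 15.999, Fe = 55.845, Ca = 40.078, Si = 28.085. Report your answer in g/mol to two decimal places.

230.11 g/mol

The formula mass is the sum 0.57·24.305 + 0.43·55.845 + 1·40.078 + 2·28.085 + 6·15.999.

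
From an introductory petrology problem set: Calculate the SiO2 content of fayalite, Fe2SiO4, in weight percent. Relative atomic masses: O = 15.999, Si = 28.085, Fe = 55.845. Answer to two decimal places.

29.49 wt%

Formula mass = 203.771 g/mol.
1 Si → 1.0000 mol SiO2 per formula unit; M(SiO2) = 60.083, so SiO2 mass = 60.083 g.
60.083/203.771 × 100 = 29.49 wt%.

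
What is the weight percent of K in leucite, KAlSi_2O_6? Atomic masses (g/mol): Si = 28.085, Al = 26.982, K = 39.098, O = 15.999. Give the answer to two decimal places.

Formula mass = 1·39.098 + 1·26.982 + 2·28.085 + 6·15.999 = 218.244 g/mol, of which 39.098 g is K.
So K makes up 39.098/218.244 = 0.1791 of the mass, i.e. 17.91%.

17.91 wt%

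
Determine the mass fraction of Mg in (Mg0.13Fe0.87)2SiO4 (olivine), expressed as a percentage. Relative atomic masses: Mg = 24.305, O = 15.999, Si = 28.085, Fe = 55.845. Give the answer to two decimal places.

Molar mass of (Mg0.13Fe0.87)2SiO4: 0.26×24.305 + 1.74×55.845 + 1×28.085 + 4×15.999 = 195.571 g/mol.
Mass of Mg per formula unit: 0.26 × 24.305 = 6.319 g.
Weight fraction Mg = 6.319 / 195.571 = 0.0323.

3.23 wt%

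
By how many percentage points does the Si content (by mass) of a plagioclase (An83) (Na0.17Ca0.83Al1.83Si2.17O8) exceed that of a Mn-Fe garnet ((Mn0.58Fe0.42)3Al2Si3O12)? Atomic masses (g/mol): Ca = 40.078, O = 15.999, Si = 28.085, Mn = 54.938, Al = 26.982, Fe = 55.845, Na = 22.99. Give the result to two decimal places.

First mineral: 60.944 g Si in 275.487 g formula = 22.12 wt% Si.
Second mineral: 84.255 g Si in 496.164 g formula = 16.98 wt% Si.
22.12% − 16.98% gives a difference of 5.14 percentage points.

5.14 percentage points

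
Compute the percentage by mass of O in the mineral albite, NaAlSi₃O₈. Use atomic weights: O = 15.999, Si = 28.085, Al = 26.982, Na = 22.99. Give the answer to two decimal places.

48.81 mass %

M(NaAlSi₃O₈) = 262.219 g/mol.
O contributes 8 × 15.999 = 127.992 g per mole.
127.992/262.219 = 0.4881 → 48.81%.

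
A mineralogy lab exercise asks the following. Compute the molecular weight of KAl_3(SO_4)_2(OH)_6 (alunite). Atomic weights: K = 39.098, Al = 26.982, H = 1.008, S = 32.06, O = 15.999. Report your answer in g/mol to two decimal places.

414.20 g/mol

The formula mass is the sum 1·39.098 + 3·26.982 + 2·32.06 + 14·15.999 + 6·1.008.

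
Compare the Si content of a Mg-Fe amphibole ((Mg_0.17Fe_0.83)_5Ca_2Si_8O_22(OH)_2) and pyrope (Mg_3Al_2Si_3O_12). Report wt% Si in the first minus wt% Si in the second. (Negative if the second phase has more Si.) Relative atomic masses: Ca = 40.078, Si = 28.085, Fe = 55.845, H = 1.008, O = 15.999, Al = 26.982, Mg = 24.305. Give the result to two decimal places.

2.92 percentage points

M((Mg_0.17Fe_0.83)_5Ca_2Si_8O_22(OH)_2) = 943.244 g/mol, so wt% Si = 224.680/943.244 × 100 = 23.82%.
M(Mg_3Al_2Si_3O_12) = 403.122 g/mol, so wt% Si = 84.255/403.122 × 100 = 20.90%.
23.82 − 20.90 = 2.92 pp.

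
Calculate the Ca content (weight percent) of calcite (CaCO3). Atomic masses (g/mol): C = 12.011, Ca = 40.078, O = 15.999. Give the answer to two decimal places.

Formula mass = 1×40.078 + 1×12.011 + 3×15.999 = 100.086 g/mol, of which 40.078 g is Ca.
So Ca makes up 40.078/100.086 = 0.4004 of the mass, i.e. 40.04%.

40.04 weight percent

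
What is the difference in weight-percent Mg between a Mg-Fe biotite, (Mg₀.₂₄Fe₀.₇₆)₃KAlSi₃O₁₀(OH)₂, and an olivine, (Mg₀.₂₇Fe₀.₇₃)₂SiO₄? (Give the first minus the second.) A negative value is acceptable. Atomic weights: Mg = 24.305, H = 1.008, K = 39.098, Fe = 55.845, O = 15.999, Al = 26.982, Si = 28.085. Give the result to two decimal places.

-3.45 percentage points

Mg in (Mg₀.₂₄Fe₀.₇₆)₃KAlSi₃O₁₀(OH)₂: molar mass 489.165 g/mol; 0.72×24.305 = 17.500 g → 3.58 wt%.
Mg in (Mg₀.₂₇Fe₀.₇₃)₂SiO₄: molar mass 186.739 g/mol; 0.54×24.305 = 13.125 g → 7.03 wt%.
Difference = 3.58 − 7.03 = -3.45 percentage points.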